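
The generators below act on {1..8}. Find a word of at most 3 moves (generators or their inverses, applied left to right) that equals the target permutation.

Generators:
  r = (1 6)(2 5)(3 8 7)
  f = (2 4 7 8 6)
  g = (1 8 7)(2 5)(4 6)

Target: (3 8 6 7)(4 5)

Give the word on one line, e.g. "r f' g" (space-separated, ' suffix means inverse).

  after r: (1 6)(2 5)(3 8 7)
  after f': (1 8 4 2 5 6)(3 7)
  after g': (3 8 6 7)(4 5)

r f' g'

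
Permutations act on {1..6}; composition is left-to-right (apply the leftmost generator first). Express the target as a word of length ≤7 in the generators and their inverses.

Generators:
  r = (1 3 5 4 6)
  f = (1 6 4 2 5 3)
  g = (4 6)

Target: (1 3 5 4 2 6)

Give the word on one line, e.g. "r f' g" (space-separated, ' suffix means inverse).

  after g: (4 6)
  after f: (1 6 2 5 3)
  after f: (1 4 2 3 6 5)
  after r': (1 5 6 3 4 2)
  after r': (1 3 5 4 2 6)

g f f r' r'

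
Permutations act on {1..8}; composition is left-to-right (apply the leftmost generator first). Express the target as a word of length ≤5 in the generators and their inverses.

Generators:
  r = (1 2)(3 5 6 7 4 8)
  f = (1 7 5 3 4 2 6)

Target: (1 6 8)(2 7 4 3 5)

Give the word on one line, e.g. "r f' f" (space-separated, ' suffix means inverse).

  after r': (1 2)(3 8 4 7 6 5)
  after r': (3 4 6)(5 8 7)
  after r': (1 2)(3 7)(4 5)(6 8)
  after f: (1 6 8)(2 7 4 3 5)

r' r' r' f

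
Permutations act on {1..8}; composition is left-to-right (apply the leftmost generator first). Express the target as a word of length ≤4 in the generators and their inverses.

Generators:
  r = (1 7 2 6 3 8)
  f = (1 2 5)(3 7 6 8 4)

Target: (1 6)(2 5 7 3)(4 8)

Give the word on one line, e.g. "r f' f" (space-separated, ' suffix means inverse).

f r

  after f: (1 2 5)(3 7 6 8 4)
  after r: (1 6)(2 5 7 3)(4 8)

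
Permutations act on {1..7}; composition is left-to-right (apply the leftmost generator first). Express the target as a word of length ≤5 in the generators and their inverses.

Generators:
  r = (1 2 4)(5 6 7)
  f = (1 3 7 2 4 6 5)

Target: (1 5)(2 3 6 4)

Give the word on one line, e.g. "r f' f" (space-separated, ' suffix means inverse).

  after r': (1 4 2)(5 7 6)
  after f: (1 6)(2 3 7 5)
  after r': (1 5)(2 3 6 4)

r' f r'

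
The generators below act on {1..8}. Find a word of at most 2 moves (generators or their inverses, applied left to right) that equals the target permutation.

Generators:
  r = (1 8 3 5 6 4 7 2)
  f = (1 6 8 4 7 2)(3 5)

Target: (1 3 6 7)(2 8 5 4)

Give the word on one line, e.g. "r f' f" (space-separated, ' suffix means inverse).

r r

  after r: (1 8 3 5 6 4 7 2)
  after r: (1 3 6 7)(2 8 5 4)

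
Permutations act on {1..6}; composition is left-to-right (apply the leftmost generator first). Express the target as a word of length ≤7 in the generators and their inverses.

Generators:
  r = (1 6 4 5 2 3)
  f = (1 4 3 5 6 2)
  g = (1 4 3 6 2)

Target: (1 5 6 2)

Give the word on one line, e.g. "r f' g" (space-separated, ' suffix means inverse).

  after f': (1 2 6 5 3 4)
  after g': (1 6 5 4 2 3)
  after f: (1 2 5 3 4)
  after r': (1 5 2 4 3 6)
  after g': (1 5 6 2)

f' g' f r' g'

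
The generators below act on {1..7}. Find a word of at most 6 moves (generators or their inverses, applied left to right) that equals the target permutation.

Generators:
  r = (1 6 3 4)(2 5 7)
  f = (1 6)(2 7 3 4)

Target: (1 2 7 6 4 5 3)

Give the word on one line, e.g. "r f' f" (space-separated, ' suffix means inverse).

f r' r' f

  after f: (1 6)(2 7 3 4)
  after r': (2 5)(4 7 6)
  after r': (1 4 5 7)(3 6)
  after f: (1 2 7 6 4 5 3)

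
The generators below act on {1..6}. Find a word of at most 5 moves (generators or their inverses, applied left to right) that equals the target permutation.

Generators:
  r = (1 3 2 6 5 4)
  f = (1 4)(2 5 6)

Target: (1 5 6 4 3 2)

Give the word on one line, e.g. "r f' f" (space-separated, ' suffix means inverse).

  after f: (1 4)(2 5 6)
  after f: (2 6 5)
  after r: (1 3 2 5 6 4)
  after r: (1 2 4 3 6)
  after f: (1 5 6 4 3 2)

f f r r f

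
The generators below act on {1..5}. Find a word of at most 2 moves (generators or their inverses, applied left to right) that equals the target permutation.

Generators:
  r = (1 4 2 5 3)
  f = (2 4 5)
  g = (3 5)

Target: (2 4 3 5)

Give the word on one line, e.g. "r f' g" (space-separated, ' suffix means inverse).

f g

  after f: (2 4 5)
  after g: (2 4 3 5)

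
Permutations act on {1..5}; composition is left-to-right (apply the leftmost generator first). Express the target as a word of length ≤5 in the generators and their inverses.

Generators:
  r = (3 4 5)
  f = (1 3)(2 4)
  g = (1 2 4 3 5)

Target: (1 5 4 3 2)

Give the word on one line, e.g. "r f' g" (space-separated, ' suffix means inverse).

f r g r'

  after f: (1 3)(2 4)
  after r: (1 4 2 5 3)
  after g: (1 3 2)
  after r': (1 5 4 3 2)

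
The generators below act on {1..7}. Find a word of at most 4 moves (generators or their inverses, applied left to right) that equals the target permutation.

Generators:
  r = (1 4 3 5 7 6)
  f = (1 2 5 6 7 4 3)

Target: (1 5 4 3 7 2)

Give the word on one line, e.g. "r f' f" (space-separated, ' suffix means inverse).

  after f: (1 2 5 6 7 4 3)
  after r': (1 2 3 6 5 7)
  after f: (1 5 4 3 7 2)

f r' f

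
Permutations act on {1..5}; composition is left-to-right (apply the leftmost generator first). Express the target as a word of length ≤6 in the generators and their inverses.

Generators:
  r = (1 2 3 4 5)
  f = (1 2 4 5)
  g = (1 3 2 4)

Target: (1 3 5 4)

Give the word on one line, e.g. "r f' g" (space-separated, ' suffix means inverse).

  after g: (1 3 2 4)
  after r': (1 2 3)(4 5)
  after g': (1 3 4 5 2)
  after f: (1 3 5 4)

g r' g' f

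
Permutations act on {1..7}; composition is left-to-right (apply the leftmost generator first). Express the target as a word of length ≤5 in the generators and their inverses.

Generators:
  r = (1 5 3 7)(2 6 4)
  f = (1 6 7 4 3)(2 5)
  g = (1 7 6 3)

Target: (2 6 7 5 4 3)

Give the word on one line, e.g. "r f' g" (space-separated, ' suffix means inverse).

  after f: (1 6 7 4 3)(2 5)
  after r: (1 4 7 2 3 5 6)
  after g': (1 4)(2 6 3 5 7)
  after f: (1 3 2 7 5 4 6)
  after g: (2 6 7 5 4 3)

f r g' f g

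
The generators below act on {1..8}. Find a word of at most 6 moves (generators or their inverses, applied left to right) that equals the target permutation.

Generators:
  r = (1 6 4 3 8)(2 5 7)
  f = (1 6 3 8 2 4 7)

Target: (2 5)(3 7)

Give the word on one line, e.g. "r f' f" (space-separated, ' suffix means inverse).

  after r': (1 8 3 4 6)(2 7 5)
  after r': (1 3 6 8 4)(2 5 7)
  after f': (1 6 3)(2 5 4 7 8)
  after f': (2 5)(3 7)

r' r' f' f'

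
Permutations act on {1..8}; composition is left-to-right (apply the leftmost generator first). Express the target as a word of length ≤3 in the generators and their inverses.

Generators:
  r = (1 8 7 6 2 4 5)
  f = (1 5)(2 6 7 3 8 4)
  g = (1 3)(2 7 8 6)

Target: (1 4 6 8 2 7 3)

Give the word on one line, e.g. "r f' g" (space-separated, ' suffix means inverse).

  after f: (1 5)(2 6 7 3 8 4)
  after r': (1 4 6 8 2 7 3)

f r'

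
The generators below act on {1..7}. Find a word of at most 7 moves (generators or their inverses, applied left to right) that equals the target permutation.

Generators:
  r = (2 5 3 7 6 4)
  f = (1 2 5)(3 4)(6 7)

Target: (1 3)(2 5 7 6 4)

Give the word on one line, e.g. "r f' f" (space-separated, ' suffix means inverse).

  after f: (1 2 5)(3 4)(6 7)
  after r: (1 5)(2 3)(4 7)
  after f': (1 2 4 6 7 3)
  after r: (1 5 3)
  after r: (1 3)(2 5 7 6 4)

f r f' r r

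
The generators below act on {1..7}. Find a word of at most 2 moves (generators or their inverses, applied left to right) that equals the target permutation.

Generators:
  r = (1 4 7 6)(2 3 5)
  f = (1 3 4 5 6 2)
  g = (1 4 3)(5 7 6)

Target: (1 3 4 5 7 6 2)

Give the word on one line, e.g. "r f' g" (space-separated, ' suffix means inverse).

f' r

  after f': (1 2 6 5 4 3)
  after r: (1 3 4 5 7 6 2)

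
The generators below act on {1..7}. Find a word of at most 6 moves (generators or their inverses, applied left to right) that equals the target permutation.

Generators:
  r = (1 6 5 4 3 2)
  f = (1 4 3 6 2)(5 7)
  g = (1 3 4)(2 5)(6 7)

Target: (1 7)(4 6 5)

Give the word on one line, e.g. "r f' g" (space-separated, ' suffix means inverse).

r r g f' g'

  after r: (1 6 5 4 3 2)
  after r: (1 5 3)(2 6 4)
  after g: (1 2 7 6)(4 5)
  after f': (1 6 2 5)(3 4 7)
  after g': (1 7)(4 6 5)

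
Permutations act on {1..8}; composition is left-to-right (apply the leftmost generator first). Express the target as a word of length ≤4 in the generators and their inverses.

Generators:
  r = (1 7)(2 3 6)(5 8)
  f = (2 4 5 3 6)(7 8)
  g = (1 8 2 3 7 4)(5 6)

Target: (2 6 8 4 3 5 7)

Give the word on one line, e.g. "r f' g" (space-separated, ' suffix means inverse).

  after f: (2 4 5 3 6)(7 8)
  after r': (1 7 5 2 4 8)
  after f: (1 8)(2 5 4 7 3 6)
  after g': (2 6 8 4 3 5 7)

f r' f g'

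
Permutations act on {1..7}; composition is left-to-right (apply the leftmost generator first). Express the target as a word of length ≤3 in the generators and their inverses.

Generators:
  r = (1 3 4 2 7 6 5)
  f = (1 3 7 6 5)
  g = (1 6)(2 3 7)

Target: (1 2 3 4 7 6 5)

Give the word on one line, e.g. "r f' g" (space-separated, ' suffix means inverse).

g' r' g

  after g': (1 6)(2 7 3)
  after r': (1 7)(3 4)(5 6)
  after g: (1 2 3 4 7 6 5)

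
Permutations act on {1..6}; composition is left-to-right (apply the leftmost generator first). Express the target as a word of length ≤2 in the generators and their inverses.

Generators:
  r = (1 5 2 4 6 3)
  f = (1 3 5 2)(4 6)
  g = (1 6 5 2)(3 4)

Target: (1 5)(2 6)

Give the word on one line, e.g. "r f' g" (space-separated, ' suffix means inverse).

  after g': (1 2 5 6)(3 4)
  after g': (1 5)(2 6)

g' g'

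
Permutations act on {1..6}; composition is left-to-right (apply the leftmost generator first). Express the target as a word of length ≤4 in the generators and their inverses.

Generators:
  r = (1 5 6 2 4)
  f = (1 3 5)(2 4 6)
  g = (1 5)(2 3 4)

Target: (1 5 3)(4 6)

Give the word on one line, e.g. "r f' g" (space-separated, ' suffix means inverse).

  after g': (1 5)(2 4 3)
  after f: (2 6)(3 4 5)
  after r: (1 5 3)(4 6)

g' f r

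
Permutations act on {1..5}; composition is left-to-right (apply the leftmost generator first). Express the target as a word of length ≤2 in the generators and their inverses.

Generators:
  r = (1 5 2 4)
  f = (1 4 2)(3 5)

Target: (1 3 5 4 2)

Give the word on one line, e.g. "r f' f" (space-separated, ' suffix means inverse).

  after r: (1 5 2 4)
  after f': (1 3 5 4 2)

r f'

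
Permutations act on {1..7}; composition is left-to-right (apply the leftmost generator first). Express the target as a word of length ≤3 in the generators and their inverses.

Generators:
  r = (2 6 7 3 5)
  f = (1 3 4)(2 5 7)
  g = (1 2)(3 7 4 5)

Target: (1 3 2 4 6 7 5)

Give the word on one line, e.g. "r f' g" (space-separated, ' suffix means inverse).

  after g: (1 2)(3 7 4 5)
  after f': (1 7 3 5)(2 4)
  after r: (1 3 2 4 6 7 5)

g f' r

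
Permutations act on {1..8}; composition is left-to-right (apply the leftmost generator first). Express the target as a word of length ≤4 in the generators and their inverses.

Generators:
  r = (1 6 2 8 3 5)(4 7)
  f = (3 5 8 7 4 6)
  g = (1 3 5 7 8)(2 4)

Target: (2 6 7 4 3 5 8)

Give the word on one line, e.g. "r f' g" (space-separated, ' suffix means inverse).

r' g' g'

  after r': (1 5 3 8 2 6)(4 7)
  after g': (1 3 7 2 6 8 4 5)
  after g': (2 6 7 4 3 5 8)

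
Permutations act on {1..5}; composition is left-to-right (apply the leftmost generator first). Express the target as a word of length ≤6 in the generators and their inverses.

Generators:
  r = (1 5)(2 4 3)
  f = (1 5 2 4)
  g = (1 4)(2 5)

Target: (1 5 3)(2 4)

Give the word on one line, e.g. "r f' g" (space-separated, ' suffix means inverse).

r g r g f

  after r: (1 5)(2 4 3)
  after g: (1 2)(3 5 4)
  after r: (1 4 2 5 3)
  after g: (3 4 5)
  after f: (1 5 3)(2 4)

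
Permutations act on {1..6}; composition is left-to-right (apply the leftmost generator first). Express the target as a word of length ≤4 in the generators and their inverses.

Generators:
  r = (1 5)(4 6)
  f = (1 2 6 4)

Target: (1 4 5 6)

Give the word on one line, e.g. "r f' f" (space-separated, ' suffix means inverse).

f r' f f

  after f: (1 2 6 4)
  after r': (1 2 4 5)
  after f: (1 6 4 5 2)
  after f: (1 4 5 6)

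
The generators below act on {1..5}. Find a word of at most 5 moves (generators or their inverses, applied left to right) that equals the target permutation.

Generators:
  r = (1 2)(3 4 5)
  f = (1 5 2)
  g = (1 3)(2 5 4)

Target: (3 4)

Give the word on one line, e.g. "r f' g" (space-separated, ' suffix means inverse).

  after f: (1 5 2)
  after g: (1 4 2 3)
  after g: (1 2)(4 5)
  after r: (3 4)

f g g r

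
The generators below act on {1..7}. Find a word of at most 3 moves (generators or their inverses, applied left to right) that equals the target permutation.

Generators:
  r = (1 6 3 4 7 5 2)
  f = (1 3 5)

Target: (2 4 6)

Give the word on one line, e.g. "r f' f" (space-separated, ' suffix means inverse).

r' f' r

  after r': (1 2 5 7 4 3 6)
  after f': (1 2 3 6 5 7 4)
  after r: (2 4 6)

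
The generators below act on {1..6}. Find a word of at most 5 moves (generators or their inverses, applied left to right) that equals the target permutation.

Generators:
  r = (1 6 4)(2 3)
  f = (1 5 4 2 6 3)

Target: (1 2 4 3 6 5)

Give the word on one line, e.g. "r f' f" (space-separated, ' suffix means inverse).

f' f' r' r' f

  after f': (1 3 6 2 4 5)
  after f': (1 6 4)(2 5 3)
  after r': (2 5)
  after r': (1 4 6)(2 5 3)
  after f: (1 2 4 3 6 5)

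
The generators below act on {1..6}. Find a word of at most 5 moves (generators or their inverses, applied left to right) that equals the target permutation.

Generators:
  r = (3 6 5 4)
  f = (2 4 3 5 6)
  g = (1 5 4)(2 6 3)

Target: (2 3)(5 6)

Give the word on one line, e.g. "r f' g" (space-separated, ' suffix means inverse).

  after f': (2 6 5 3 4)
  after f': (2 5 4 6 3)
  after r': (2 6 4 3)
  after r': (2 3)(5 6)

f' f' r' r'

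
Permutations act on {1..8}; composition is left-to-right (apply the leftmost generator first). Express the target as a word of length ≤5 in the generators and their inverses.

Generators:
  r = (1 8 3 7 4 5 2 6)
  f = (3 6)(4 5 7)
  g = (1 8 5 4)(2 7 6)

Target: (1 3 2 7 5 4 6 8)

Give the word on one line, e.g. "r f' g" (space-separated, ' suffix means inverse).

f' r' f

  after f': (3 6)(4 7 5)
  after r': (1 6 8)(2 5 7 4 3)
  after f: (1 3 2 7 5 4 6 8)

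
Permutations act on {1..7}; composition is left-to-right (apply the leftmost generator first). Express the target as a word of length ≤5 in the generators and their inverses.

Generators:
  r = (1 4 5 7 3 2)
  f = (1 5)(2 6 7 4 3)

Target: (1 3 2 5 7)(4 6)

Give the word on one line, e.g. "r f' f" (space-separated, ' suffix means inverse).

  after r: (1 4 5 7 3 2)
  after r: (1 5 3)(2 4 7)
  after r: (1 7)(2 5)(3 4)
  after f: (1 4 2)(5 6 7)
  after f: (1 3 2 5 7)(4 6)

r r r f f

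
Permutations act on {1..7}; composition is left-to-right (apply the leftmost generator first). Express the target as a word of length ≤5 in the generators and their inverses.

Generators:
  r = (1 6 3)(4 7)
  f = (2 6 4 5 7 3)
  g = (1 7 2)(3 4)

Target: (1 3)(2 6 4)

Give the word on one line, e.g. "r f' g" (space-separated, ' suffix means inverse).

g r g'

  after g: (1 7 2)(3 4)
  after r: (1 4)(2 6 3 7)
  after g': (1 3)(2 6 4)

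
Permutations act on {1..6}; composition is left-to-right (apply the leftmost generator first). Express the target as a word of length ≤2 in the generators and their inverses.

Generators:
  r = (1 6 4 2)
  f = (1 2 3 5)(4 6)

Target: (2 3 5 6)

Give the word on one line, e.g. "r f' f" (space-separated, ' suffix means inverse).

  after f: (1 2 3 5)(4 6)
  after r: (2 3 5 6)

f r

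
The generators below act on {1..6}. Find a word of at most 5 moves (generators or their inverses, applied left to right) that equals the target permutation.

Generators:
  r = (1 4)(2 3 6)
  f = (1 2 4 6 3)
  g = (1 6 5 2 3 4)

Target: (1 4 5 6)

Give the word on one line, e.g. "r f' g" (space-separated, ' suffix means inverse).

f' g' r r f'

  after f': (1 3 6 4 2)
  after g': (1 2 4 5 6 3)
  after r: (1 3 4 5 2)
  after r: (1 6 2 4 5 3)
  after f': (1 4 5 6)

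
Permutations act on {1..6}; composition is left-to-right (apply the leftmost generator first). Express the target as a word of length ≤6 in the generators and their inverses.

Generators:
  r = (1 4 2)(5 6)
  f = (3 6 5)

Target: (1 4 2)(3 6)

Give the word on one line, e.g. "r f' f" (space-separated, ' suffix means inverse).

r f' r f r'

  after r: (1 4 2)(5 6)
  after f': (1 4 2)(3 5)
  after r: (1 2 4)(3 6 5)
  after f: (1 2 4)(3 5 6)
  after r': (1 4 2)(3 6)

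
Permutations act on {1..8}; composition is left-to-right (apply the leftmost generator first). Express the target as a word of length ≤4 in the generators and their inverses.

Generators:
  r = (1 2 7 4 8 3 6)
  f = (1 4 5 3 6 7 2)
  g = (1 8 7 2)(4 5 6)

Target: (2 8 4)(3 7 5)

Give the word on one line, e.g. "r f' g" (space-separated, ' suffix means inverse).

g g f f

  after g: (1 8 7 2)(4 5 6)
  after g: (1 7)(2 8)(4 6 5)
  after f: (1 2 8)(3 6)(4 7)
  after f: (2 8 4)(3 7 5)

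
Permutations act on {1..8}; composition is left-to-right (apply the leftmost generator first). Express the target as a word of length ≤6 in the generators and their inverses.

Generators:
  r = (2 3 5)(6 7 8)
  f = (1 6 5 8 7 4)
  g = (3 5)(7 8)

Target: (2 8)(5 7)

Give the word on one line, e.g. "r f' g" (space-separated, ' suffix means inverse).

  after f': (1 4 7 8 5 6)
  after r': (1 4 6)(2 5 8 3)
  after g: (1 4 6)(2 3)(5 7 8)
  after r: (1 4 7 6)(2 5 8)
  after f: (2 8)(5 7)

f' r' g r f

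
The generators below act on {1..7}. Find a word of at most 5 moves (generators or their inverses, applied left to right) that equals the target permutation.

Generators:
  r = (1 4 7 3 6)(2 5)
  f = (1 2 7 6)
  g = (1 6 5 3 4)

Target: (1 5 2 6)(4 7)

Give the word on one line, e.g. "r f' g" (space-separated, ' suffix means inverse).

  after r: (1 4 7 3 6)(2 5)
  after r: (1 7 6 4 3)
  after f': (1 2)(3 6 4)
  after r': (1 5 2 6)(4 7)

r r f' r'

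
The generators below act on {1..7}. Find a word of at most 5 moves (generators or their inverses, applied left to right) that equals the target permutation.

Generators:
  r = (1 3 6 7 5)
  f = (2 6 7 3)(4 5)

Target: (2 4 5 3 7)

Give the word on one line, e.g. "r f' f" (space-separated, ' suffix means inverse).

  after r': (1 5 7 6 3)
  after f: (1 4 5 3)(2 6)
  after f: (1 5 2 7 3)
  after r: (2 5)(6 7)
  after f': (2 4 5 3 7)

r' f f r f'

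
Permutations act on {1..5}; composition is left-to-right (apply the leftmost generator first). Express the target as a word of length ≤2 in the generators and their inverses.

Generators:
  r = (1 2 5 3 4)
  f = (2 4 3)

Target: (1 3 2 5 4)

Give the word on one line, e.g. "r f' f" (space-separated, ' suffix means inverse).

r f'

  after r: (1 2 5 3 4)
  after f': (1 3 2 5 4)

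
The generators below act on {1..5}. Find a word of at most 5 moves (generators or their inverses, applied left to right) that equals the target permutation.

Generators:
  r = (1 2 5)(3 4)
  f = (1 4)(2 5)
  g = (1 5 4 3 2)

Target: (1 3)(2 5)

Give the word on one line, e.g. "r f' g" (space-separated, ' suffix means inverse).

  after g: (1 5 4 3 2)
  after f': (1 2 4 3 5)
  after g': (1 3)(2 5)

g f' g'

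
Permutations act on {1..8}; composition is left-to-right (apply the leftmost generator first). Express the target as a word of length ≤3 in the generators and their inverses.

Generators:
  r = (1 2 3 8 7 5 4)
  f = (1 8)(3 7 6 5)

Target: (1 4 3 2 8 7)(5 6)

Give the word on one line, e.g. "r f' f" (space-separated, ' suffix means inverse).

r' f

  after r': (1 4 5 7 8 3 2)
  after f: (1 4 3 2 8 7)(5 6)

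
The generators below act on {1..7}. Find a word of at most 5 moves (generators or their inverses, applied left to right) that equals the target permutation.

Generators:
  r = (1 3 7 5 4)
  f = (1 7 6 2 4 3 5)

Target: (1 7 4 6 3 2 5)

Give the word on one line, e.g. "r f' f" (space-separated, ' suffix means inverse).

  after f': (1 5 3 4 2 6 7)
  after f': (1 3 2 7 5 4 6)
  after r: (1 7 4 6 3 2 5)

f' f' r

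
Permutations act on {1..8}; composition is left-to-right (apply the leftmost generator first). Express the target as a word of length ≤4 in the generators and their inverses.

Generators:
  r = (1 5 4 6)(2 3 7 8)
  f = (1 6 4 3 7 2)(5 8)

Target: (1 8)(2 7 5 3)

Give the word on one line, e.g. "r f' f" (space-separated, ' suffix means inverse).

  after r: (1 5 4 6)(2 3 7 8)
  after f: (1 8)(2 7 5 3)

r f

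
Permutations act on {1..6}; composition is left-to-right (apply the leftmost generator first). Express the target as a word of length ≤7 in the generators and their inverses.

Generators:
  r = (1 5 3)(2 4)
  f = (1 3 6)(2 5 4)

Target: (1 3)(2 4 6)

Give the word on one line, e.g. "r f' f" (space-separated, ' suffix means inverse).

  after r: (1 5 3)(2 4)
  after f: (1 4 5 6)
  after r: (1 2 4 3)(5 6)
  after f: (1 5)(4 6)
  after r: (1 3)(2 4 6)

r f r f r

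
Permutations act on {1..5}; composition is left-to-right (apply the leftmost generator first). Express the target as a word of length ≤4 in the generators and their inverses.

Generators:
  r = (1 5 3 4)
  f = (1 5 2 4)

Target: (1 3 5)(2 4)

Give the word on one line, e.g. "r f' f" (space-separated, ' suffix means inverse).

r' r' f

  after r': (1 4 3 5)
  after r': (1 3)(4 5)
  after f: (1 3 5)(2 4)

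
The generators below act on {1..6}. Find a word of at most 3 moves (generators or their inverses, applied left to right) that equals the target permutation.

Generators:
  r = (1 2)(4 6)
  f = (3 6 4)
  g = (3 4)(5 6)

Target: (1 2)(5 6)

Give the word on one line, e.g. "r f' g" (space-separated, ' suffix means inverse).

  after r: (1 2)(4 6)
  after f': (1 2)(3 4)
  after g': (1 2)(5 6)

r f' g'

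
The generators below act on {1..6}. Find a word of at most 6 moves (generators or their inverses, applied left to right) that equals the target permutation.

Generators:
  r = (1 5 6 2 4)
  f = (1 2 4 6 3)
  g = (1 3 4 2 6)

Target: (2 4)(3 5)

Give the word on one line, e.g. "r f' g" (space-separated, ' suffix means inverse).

  after r': (1 4 2 6 5)
  after f: (1 6 5 2 3)
  after r': (1 5 6)(2 3 4)
  after f: (1 5 3 6 2)
  after r': (2 4)(3 5)

r' f r' f r'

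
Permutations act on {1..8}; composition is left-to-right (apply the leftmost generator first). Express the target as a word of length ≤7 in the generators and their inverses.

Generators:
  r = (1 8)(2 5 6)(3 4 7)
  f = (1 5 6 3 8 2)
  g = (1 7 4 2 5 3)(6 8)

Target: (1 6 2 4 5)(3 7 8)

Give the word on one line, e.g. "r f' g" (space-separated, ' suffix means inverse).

r' g f' r' r'

  after r': (1 8)(2 6 5)(3 7 4)
  after g: (1 6 3 4)(2 8 7)
  after f': (1 5)(2 3 4)(7 8)
  after r': (1 2 7)(4 6 5 8)
  after r': (1 6 2 4 5)(3 7 8)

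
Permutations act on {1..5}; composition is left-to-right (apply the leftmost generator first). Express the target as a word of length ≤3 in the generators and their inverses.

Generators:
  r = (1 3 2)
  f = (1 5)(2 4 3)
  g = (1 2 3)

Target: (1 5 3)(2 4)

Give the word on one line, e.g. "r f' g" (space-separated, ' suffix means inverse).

f r

  after f: (1 5)(2 4 3)
  after r: (1 5 3)(2 4)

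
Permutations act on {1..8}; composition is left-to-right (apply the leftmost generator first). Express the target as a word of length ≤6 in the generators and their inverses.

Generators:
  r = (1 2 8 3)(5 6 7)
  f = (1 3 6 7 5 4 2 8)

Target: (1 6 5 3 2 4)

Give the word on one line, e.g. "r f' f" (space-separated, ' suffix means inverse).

r' f r' r' f'

  after r': (1 3 8 2)(5 7 6)
  after f: (1 6 4 2 3)
  after r': (1 5 7 6 4)(2 8)
  after r': (1 7 5 6 4 3 8)
  after f': (1 6 5 3 2 4)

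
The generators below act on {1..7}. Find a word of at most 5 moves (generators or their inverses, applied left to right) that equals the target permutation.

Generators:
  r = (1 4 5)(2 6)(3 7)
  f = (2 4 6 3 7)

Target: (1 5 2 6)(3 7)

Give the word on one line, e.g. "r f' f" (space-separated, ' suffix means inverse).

f' r' f'

  after f': (2 7 3 6 4)
  after r': (1 5 4 6)(2 3)
  after f': (1 5 2 6)(3 7)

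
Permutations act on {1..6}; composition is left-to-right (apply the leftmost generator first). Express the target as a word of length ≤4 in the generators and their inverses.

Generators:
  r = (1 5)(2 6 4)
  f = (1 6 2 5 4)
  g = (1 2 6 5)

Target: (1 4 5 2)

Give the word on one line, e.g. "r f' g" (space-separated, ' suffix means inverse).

f r

  after f: (1 6 2 5 4)
  after r: (1 4 5 2)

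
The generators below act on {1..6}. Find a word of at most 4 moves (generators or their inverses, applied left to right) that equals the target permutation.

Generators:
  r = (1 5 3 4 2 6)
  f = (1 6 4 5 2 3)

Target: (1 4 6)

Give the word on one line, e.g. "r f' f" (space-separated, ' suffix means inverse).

f r f f

  after f: (1 6 4 5 2 3)
  after r: (2 4 3 5 6)
  after f: (1 6 3 2 5 4)
  after f: (1 4 6)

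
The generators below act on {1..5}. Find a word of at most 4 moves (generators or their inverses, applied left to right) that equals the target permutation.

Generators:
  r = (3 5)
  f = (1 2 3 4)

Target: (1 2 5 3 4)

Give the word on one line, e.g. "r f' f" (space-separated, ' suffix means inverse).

  after f: (1 2 3 4)
  after r': (1 2 5 3 4)

f r'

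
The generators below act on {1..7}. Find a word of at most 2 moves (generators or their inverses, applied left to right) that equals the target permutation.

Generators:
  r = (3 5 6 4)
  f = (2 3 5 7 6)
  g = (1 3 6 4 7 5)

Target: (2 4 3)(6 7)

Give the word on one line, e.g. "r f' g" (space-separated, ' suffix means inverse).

f' r

  after f': (2 6 7 5 3)
  after r: (2 4 3)(6 7)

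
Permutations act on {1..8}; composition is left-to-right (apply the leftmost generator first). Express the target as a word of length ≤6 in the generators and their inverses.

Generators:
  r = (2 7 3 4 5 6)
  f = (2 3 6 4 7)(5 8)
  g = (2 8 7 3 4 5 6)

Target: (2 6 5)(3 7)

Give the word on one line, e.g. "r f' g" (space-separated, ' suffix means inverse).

g g r r f'

  after g: (2 8 7 3 4 5 6)
  after g: (2 7 4 6 8 3 5)
  after r: (2 3 6 8 4)(5 7)
  after r: (2 4 7 6 8 5 3)
  after f': (2 6 5)(3 7)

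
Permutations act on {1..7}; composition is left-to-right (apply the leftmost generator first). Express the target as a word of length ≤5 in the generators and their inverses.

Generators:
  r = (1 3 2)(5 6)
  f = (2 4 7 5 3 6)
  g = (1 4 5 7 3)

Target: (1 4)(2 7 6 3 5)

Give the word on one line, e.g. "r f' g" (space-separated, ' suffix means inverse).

  after f: (2 4 7 5 3 6)
  after f: (2 7 3)(4 5 6)
  after f: (2 5)(3 4)(6 7)
  after g: (1 4)(2 7 6 3 5)

f f f g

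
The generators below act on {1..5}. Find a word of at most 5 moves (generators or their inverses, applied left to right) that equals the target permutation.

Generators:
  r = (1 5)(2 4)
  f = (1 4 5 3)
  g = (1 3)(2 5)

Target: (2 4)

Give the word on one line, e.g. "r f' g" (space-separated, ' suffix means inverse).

f' r' r' r' g'

  after f': (1 3 5 4)
  after r': (1 3)(2 4 5)
  after r': (1 3 5 4)
  after r': (1 3)(2 4 5)
  after g': (2 4)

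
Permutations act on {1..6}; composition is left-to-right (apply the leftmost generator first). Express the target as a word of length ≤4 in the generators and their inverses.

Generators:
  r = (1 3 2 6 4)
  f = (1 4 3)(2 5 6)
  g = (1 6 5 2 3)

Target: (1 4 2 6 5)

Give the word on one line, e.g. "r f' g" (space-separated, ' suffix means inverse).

f g'

  after f: (1 4 3)(2 5 6)
  after g': (1 4 2 6 5)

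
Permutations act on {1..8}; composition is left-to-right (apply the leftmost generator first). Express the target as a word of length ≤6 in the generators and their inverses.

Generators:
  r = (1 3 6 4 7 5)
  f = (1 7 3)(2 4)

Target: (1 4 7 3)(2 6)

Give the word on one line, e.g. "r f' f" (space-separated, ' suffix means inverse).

f' r f r

  after f': (1 3 7)(2 4)
  after r: (1 6 4 2 7 3 5)
  after f: (1 6 2 3 5 7)
  after r: (1 4 7 3)(2 6)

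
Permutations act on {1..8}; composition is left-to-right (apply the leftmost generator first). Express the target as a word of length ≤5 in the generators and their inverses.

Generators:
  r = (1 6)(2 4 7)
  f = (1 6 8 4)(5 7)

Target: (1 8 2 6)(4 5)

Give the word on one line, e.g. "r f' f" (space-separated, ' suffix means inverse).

r f r'

  after r: (1 6)(2 4 7)
  after f: (1 8 4 5 7 2)
  after r': (1 8 2 6)(4 5)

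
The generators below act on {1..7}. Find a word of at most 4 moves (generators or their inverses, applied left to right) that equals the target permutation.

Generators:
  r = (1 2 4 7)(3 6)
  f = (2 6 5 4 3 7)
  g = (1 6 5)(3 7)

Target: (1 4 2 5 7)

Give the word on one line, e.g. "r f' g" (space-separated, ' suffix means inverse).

r g f' r'

  after r: (1 2 4 7)(3 6)
  after g: (1 2 4 3 5)(6 7)
  after f': (1 7 2 5)(3 6)
  after r': (1 4 2 5 7)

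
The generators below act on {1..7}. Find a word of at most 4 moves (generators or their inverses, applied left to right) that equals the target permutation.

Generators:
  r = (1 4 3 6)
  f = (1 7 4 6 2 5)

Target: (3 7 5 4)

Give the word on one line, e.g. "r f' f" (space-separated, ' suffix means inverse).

f r' f'

  after f: (1 7 4 6 2 5)
  after r': (1 7)(2 5 6)(3 4)
  after f': (3 7 5 4)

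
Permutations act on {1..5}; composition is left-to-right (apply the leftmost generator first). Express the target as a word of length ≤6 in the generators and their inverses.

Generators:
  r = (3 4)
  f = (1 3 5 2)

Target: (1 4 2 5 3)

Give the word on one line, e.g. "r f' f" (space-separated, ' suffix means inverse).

  after f: (1 3 5 2)
  after r': (1 4 3 5 2)
  after f': (1 4)
  after f': (1 4 2 5 3)

f r' f' f'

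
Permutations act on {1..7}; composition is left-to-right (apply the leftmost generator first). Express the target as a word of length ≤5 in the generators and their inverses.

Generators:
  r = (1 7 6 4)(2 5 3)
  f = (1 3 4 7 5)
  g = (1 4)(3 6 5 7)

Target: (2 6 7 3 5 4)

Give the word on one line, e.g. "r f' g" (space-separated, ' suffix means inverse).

  after f: (1 3 4 7 5)
  after g: (1 6 5 4 3)
  after r: (1 4 2 5)(3 7 6)
  after g': (2 6 7 3 5 4)

f g r g'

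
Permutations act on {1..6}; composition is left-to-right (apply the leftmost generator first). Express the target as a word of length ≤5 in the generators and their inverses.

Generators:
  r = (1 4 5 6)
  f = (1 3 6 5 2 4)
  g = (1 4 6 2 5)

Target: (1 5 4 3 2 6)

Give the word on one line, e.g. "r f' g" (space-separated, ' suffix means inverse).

f f g' r

  after f: (1 3 6 5 2 4)
  after f: (1 6 2)(3 5 4)
  after g': (1 4 3 2 5)
  after r: (1 5 4 3 2 6)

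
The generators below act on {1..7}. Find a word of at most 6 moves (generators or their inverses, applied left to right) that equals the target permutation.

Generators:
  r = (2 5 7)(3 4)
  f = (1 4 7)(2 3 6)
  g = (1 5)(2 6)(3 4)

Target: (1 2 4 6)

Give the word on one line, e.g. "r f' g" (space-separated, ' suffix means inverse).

g f g' f' r

  after g: (1 5)(2 6)(3 4)
  after f: (1 5 4 6 3 7)
  after g': (2 6 4)(3 7 5)
  after f': (1 7 5 2 3 4 6)
  after r: (1 2 4 6)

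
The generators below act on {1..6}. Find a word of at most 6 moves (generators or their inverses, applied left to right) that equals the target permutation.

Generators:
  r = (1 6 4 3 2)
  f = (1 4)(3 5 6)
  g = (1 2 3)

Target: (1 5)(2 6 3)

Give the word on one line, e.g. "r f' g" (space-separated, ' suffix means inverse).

  after r': (1 2 3 4 6)
  after g: (1 3 4 6 2)
  after f: (1 5 6 2 4 3)
  after r': (1 5)(2 6 3)

r' g f r'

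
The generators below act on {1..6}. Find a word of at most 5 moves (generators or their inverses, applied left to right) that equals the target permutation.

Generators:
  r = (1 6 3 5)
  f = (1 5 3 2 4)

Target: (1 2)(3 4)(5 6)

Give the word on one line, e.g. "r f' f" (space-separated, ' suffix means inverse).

f' r f'

  after f': (1 4 2 3 5)
  after r: (1 4 2 5 6 3)
  after f': (1 2)(3 4)(5 6)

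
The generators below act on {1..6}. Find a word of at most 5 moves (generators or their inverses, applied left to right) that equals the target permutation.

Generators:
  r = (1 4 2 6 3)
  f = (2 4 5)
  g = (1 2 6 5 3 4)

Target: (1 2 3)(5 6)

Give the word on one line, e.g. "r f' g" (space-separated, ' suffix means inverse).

  after g': (1 4 3 5 6 2)
  after f: (1 5 6 4 3 2)
  after g: (1 3 6)
  after r': (1 6 3 2 4)
  after g': (1 2 3)(5 6)

g' f g r' g'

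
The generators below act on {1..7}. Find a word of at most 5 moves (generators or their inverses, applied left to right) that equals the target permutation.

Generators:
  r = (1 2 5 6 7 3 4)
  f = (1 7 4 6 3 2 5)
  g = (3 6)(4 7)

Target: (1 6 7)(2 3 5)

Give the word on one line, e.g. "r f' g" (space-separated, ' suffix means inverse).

  after f: (1 7 4 6 3 2 5)
  after r: (1 3 5 2 6 4 7)
  after g: (1 6 7)(2 3 5)

f r g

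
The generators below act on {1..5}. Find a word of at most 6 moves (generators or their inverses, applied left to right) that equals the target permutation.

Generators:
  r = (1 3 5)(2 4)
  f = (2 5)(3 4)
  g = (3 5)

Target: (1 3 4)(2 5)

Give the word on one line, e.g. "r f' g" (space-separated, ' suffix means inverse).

  after g': (3 5)
  after f: (2 5 4 3)
  after g: (2 3)(4 5)
  after r: (1 3 4)(2 5)

g' f g r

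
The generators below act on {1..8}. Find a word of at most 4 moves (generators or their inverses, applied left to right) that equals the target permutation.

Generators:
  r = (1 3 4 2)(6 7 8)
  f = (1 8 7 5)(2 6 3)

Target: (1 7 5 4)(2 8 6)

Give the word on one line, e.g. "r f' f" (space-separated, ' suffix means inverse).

f r r

  after f: (1 8 7 5)(2 6 3)
  after r: (1 6 4 2 7 5 3)
  after r: (1 7 5 4)(2 8 6)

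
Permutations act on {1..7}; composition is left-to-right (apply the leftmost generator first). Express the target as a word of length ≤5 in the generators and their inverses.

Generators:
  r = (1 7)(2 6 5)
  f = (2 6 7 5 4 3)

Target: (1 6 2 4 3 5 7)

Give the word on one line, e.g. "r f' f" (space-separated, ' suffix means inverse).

  after r': (1 7)(2 5 6)
  after f: (1 5 7)(2 4 3)
  after r: (1 2 4 3 6 5)
  after r: (1 6 2 4 3 5 7)

r' f r r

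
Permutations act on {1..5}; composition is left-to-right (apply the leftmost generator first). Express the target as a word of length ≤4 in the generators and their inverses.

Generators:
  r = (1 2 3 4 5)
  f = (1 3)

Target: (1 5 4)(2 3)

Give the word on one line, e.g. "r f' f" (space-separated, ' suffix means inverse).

r' f

  after r': (1 5 4 3 2)
  after f: (1 5 4)(2 3)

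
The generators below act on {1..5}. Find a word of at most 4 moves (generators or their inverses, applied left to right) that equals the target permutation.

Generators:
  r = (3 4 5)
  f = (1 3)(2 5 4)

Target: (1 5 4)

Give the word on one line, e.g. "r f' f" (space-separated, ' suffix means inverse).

f' r' r' f'

  after f': (1 3)(2 4 5)
  after r': (1 5 2 3)
  after r': (1 4 3)(2 5)
  after f': (1 5 4)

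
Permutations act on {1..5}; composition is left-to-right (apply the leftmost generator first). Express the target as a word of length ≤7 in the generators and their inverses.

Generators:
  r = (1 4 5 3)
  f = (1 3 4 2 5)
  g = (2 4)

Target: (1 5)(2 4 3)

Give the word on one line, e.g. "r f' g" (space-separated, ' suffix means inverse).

r f' f' r r

  after r: (1 4 5 3)
  after f': (1 3 5)(2 4)
  after f': (2 3)
  after r: (1 4 5 3 2)
  after r: (1 5)(2 4 3)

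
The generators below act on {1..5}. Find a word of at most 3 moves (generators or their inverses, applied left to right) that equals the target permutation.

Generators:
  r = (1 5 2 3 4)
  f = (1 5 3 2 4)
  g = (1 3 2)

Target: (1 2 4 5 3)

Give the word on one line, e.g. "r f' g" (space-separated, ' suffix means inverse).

r r

  after r: (1 5 2 3 4)
  after r: (1 2 4 5 3)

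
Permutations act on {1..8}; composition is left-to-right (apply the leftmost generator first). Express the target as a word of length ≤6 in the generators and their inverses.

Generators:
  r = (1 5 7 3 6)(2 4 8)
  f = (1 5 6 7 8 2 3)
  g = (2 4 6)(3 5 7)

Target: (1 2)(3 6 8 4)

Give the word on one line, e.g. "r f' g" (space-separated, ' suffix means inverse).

r r f g' r

  after r: (1 5 7 3 6)(2 4 8)
  after r: (1 7 6 5 3)(2 8 4)
  after f: (1 8 4 3 5)
  after g': (1 8 2 6 4 7 5)
  after r: (1 2)(3 6 8 4)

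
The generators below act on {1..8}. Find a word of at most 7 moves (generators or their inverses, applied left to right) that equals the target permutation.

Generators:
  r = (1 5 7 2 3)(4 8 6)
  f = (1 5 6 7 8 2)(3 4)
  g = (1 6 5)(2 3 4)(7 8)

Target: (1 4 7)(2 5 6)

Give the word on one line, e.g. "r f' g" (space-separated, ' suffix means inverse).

  after f': (1 2 8 7 6 5)(3 4)
  after r': (1 7 8 5 3 6)(2 4)
  after f: (1 8 6 5 4)(2 3 7)
  after r: (1 6 7 3 2)(4 5 8)
  after r: (1 4 7)(2 5 6)

f' r' f r r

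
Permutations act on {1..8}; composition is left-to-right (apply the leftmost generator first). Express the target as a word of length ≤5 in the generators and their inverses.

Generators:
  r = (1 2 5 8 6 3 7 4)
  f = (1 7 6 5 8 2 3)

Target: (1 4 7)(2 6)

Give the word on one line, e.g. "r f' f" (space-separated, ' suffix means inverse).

  after f: (1 7 6 5 8 2 3)
  after r: (1 4)(2 7 3)(5 6 8)
  after f: (1 4 7)(2 6)

f r f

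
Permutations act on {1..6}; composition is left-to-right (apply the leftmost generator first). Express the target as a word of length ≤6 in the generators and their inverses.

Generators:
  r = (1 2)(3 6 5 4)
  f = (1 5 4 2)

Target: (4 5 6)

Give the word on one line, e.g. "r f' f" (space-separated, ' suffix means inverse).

  after r: (1 2)(3 6 5 4)
  after f': (1 4 3 6)
  after r': (1 5 6 2)
  after f': (4 5 6)

r f' r' f'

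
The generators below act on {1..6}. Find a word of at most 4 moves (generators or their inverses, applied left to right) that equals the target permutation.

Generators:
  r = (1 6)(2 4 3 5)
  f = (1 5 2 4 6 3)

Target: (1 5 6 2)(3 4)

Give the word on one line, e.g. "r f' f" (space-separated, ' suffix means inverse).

  after r: (1 6)(2 4 3 5)
  after f': (1 4 6 3)
  after r': (1 2 5 3 6 4)
  after f': (1 5 6 2)(3 4)

r f' r' f'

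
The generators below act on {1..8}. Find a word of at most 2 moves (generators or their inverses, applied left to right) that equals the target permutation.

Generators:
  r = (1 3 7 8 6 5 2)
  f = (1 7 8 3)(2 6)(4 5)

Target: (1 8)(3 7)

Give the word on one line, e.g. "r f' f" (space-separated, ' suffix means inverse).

  after f': (1 3 8 7)(2 6)(4 5)
  after f': (1 8)(3 7)

f' f'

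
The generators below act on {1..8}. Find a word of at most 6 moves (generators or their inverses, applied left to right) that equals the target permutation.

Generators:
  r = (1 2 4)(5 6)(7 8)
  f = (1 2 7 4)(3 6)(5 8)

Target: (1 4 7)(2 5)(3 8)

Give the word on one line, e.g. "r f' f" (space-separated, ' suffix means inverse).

  after f: (1 2 7 4)(3 6)(5 8)
  after r': (2 8 6 3 5 7)
  after f: (1 2 5 4)(3 8)
  after f: (1 7 4 2 8 6 3 5)
  after f: (1 4 7)(2 5)(3 8)

f r' f f f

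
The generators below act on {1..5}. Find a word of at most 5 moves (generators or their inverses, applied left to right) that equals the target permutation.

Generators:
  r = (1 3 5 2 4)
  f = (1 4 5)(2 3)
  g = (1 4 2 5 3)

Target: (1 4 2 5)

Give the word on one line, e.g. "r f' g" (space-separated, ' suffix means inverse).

r r f' r g

  after r: (1 3 5 2 4)
  after r: (1 5 4 3 2)
  after f': (1 4 2 5)
  after r: (3 5)
  after g: (1 4 2 5)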